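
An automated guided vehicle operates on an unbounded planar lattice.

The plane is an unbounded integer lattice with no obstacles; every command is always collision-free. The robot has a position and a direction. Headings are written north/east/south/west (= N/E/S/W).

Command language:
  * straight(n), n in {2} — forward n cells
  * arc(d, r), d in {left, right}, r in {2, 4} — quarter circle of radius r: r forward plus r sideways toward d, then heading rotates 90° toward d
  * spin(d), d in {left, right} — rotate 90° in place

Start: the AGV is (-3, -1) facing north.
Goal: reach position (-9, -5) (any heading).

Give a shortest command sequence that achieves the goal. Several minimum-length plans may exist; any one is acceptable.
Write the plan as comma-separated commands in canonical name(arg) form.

spin(left), straight(2), arc(left, 4)

from: (-3, -1) facing north
[1] after spin(left): (-3, -1) facing west
[2] after straight(2): (-5, -1) facing west
[3] after arc(left, 4): (-9, -5) facing south
shorter routes all fall short; 3 is best.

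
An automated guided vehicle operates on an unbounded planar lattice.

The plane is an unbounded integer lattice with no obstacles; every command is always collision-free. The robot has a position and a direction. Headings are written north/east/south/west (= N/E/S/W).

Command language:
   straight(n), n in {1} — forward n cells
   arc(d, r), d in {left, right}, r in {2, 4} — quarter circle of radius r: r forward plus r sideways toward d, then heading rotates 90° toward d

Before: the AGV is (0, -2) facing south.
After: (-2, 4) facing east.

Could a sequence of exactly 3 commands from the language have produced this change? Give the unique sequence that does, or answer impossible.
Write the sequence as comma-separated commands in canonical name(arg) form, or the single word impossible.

arc(right, 2), arc(right, 4), arc(right, 4)

key: position moved to (-2,4) AND the heading swung to E — translation plus rotation needed
begin: (0, -2) facing south
step 1 (arc(right, 2)): (-2, -4) facing west
step 2 (arc(right, 4)): (-6, 0) facing north
step 3 (arc(right, 4)): (-2, 4) facing east
all 125 alternatives checked — unique.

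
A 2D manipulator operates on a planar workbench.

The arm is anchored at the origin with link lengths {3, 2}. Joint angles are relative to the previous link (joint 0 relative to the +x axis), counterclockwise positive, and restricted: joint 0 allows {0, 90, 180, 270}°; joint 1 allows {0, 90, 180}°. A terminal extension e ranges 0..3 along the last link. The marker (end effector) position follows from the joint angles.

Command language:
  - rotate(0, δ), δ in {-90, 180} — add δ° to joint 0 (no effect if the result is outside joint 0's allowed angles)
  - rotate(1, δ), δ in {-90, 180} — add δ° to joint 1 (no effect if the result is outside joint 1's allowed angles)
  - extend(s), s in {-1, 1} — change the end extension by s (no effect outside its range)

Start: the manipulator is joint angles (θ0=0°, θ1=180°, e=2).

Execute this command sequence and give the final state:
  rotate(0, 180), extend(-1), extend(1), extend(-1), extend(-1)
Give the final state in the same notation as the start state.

joint angles (θ0=180°, θ1=180°, e=0)

begin: joint angles (θ0=0°, θ1=180°, e=2)
t=1 rotate(0, 180) ⇒ joint angles (θ0=180°, θ1=180°, e=2)
t=2 extend(-1) ⇒ joint angles (θ0=180°, θ1=180°, e=1)
t=3 extend(1) ⇒ joint angles (θ0=180°, θ1=180°, e=2)
t=4 extend(-1) ⇒ joint angles (θ0=180°, θ1=180°, e=1)
t=5 extend(-1) ⇒ joint angles (θ0=180°, θ1=180°, e=0)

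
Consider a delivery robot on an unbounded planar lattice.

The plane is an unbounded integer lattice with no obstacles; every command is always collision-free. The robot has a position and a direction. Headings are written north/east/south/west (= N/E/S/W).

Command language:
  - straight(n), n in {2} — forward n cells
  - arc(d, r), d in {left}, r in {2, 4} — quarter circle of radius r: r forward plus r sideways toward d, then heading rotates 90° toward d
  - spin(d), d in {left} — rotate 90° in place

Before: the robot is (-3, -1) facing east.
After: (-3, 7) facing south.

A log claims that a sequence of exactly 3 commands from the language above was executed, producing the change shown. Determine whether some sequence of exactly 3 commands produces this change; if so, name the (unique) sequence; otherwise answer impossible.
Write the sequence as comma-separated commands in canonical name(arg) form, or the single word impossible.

arc(left, 4), arc(left, 4), spin(left)

key: running spin(left) before arc(left, 4) would end elsewhere — order is forced
start: (-3, -1) facing east
t=1 arc(left, 4) ⇒ (1, 3) facing north
t=2 arc(left, 4) ⇒ (-3, 7) facing west
t=3 spin(left) ⇒ (-3, 7) facing south
no rival 3-sequence matches.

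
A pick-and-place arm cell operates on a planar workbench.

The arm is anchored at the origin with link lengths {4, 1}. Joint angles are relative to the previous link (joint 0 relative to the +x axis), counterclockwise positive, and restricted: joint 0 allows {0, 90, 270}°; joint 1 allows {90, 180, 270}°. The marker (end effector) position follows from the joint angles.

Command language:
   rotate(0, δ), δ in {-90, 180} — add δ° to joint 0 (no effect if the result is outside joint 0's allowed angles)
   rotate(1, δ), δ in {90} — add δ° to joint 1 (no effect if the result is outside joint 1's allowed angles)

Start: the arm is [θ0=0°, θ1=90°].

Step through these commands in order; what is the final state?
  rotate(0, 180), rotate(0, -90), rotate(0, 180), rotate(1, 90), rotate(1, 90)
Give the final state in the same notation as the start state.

t0: [θ0=0°, θ1=90°]
[1] after rotate(0, 180): [θ0=0°, θ1=90°]
[2] after rotate(0, -90): [θ0=270°, θ1=90°]
[3] after rotate(0, 180): [θ0=90°, θ1=90°]
[4] after rotate(1, 90): [θ0=90°, θ1=180°]
[5] after rotate(1, 90): [θ0=90°, θ1=270°]

[θ0=90°, θ1=270°]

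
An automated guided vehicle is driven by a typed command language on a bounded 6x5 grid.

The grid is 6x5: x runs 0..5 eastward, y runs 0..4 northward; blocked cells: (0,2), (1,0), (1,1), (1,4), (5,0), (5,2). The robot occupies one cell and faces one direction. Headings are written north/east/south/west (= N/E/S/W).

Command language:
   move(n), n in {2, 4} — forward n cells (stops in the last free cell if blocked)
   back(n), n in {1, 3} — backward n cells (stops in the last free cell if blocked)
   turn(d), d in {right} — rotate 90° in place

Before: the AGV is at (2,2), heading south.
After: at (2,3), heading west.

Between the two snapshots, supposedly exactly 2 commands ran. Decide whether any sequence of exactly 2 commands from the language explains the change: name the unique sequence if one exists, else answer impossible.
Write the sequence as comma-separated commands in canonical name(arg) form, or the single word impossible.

back(1), turn(right)

key: order matters: swapping back(1) and turn(right) lands elsewhere
t0: at (2,2), heading south
step 1 (back(1)): at (2,3), heading south
step 2 (turn(right)): at (2,3), heading west
uniquely the one of 25 2-step routes that fits.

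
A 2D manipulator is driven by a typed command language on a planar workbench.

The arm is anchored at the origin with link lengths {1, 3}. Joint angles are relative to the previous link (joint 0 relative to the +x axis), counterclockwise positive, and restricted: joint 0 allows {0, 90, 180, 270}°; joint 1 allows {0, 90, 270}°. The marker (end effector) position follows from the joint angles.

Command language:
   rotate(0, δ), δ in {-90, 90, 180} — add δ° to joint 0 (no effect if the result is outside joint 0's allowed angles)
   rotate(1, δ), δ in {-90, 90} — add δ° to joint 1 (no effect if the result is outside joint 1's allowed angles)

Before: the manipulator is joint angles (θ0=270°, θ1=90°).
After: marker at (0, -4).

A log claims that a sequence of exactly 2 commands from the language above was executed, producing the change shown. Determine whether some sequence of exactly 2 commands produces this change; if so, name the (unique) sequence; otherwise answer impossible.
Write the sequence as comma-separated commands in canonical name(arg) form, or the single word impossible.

key: order matters: swapping rotate(1, 90) and rotate(1, -90) lands elsewhere
start: joint angles (θ0=270°, θ1=90°)
t=1 rotate(1, 90) ⇒ joint angles (θ0=270°, θ1=90°)
t=2 rotate(1, -90) ⇒ joint angles (θ0=270°, θ1=0°)
no rival 2-sequence matches.

rotate(1, 90), rotate(1, -90)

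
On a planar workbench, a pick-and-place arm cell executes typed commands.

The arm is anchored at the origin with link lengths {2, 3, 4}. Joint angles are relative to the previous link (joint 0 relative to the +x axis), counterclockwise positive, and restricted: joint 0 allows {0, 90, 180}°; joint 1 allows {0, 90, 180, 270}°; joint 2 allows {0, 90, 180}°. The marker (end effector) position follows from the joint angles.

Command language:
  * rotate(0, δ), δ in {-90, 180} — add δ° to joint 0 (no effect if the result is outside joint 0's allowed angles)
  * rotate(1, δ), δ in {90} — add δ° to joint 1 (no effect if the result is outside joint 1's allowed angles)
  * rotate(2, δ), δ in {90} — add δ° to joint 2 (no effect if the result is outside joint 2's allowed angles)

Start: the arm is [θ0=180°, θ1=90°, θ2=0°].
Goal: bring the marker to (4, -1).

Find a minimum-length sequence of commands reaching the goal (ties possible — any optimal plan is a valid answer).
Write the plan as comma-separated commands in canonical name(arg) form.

rotate(1, 90), rotate(0, -90), rotate(2, 90)

begin: [θ0=180°, θ1=90°, θ2=0°]
1. rotate(1, 90) → [θ0=180°, θ1=180°, θ2=0°]
2. rotate(0, -90) → [θ0=90°, θ1=180°, θ2=0°]
3. rotate(2, 90) → [θ0=90°, θ1=180°, θ2=90°]
nothing shorter than 3 reaches the goal.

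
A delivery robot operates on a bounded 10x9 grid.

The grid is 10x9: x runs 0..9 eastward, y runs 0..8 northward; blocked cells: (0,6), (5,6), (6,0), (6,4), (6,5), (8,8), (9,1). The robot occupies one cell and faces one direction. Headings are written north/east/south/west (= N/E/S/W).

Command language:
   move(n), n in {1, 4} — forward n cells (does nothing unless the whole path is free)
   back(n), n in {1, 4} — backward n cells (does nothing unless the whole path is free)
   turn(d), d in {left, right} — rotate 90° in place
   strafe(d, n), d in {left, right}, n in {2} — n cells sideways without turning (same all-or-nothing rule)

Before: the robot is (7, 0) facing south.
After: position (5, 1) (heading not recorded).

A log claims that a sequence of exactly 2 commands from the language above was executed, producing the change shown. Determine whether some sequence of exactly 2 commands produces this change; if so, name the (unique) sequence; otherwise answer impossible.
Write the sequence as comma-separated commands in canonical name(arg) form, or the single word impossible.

key: running strafe(right, 2) before back(1) would end elsewhere — order is forced
begin: (7, 0) facing south
1. back(1) → (7, 1) facing south
2. strafe(right, 2) → (5, 1) facing south
uniquely the one of 64 2-step routes that fits.

back(1), strafe(right, 2)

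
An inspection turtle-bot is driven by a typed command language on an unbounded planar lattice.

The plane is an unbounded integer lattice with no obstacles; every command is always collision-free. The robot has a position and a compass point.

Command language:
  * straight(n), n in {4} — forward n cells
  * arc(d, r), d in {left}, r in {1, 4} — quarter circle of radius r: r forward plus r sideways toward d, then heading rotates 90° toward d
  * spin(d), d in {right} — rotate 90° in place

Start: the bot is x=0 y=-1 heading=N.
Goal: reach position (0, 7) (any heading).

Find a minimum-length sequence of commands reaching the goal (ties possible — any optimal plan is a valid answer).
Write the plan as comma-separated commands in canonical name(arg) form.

straight(4), straight(4)

initial: x=0 y=-1 heading=N
1. straight(4) → x=0 y=3 heading=N
2. straight(4) → x=0 y=7 heading=N
no 1-step plan works, so 2 is optimal.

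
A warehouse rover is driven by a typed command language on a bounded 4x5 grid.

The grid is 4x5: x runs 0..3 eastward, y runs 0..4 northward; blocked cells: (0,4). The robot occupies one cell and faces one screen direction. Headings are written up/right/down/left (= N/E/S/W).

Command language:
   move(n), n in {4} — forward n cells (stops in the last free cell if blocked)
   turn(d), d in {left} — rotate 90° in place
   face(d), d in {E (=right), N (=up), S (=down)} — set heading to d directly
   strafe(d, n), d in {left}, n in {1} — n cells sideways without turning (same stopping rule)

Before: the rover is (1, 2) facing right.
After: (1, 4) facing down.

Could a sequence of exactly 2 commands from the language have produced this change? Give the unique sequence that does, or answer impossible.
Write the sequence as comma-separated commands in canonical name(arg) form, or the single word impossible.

checked all 2-command options: none fits.

impossible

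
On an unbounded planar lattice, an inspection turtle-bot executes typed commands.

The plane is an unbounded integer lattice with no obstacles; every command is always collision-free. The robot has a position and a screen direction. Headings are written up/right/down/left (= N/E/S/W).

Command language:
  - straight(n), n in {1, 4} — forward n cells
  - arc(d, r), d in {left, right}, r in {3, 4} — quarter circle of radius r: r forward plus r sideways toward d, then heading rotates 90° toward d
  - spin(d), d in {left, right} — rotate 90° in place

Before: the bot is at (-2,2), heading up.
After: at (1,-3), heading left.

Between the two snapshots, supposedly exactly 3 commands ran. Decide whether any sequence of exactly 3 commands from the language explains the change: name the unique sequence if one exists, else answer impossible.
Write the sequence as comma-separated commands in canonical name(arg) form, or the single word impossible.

arc(right, 3), arc(right, 4), arc(right, 4)

key: cell and facing (now W) both changed — the 3 commands mix motion and turning
start: at (-2,2), heading up
[1] after arc(right, 3): at (1,5), heading right
[2] after arc(right, 4): at (5,1), heading down
[3] after arc(right, 4): at (1,-3), heading left
all 512 alternatives checked — unique.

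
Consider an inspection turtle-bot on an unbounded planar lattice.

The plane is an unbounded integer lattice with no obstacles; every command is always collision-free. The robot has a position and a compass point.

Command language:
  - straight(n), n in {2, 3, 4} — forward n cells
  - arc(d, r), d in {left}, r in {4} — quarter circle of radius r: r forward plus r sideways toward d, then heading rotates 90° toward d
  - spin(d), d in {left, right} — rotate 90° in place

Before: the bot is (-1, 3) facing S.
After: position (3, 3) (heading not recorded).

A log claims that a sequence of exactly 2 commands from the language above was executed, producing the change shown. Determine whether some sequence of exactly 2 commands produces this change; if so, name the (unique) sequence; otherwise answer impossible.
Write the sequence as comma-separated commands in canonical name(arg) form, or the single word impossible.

spin(left), straight(4)

key: running straight(4) before spin(left) would end elsewhere — order is forced
initial: (-1, 3) facing S
1. spin(left) → (-1, 3) facing E
2. straight(4) → (3, 3) facing E
uniquely the one of 36 2-step routes that fits.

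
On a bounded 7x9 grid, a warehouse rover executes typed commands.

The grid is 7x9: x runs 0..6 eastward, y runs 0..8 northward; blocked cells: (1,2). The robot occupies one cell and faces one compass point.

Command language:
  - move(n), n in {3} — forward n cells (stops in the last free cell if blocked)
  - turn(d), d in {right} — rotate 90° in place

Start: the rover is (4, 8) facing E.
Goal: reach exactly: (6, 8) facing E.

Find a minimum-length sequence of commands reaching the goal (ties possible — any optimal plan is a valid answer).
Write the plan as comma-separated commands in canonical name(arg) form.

move(3)

start: (4, 8) facing E
[1] after move(3): (6, 8) facing E
shorter routes all fall short; 1 is best.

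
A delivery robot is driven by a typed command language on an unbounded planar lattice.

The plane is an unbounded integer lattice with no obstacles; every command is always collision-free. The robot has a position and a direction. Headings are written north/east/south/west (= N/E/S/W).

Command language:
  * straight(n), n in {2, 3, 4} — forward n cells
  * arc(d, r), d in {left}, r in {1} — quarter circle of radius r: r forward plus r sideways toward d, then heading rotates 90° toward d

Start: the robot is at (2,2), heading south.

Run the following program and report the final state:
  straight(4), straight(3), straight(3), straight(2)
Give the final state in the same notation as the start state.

from: at (2,2), heading south
[1] after straight(4): at (2,-2), heading south
[2] after straight(3): at (2,-5), heading south
[3] after straight(3): at (2,-8), heading south
[4] after straight(2): at (2,-10), heading south

at (2,-10), heading south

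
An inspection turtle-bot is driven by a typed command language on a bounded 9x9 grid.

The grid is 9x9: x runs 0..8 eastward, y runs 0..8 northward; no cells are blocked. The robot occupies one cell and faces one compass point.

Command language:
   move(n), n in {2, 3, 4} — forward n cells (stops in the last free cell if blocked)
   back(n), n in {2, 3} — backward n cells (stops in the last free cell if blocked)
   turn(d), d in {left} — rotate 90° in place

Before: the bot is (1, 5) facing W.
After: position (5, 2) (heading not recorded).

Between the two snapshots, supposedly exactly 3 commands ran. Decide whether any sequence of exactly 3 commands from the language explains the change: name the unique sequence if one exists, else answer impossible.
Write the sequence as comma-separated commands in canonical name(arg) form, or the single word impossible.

impossible

no 3-step route produces this change.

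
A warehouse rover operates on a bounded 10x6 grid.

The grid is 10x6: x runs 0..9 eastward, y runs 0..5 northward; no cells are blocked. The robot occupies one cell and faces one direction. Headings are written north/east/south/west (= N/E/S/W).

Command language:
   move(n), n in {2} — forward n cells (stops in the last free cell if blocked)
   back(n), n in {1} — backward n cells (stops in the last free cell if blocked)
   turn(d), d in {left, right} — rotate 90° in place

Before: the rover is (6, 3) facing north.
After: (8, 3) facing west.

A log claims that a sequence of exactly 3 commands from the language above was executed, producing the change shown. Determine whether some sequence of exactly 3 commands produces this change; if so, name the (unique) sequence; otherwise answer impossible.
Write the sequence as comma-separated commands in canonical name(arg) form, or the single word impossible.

key: position moved to (8,3) AND the heading swung to W — translation plus rotation needed
t0: (6, 3) facing north
[1] after turn(left): (6, 3) facing west
[2] after back(1): (7, 3) facing west
[3] after back(1): (8, 3) facing west
all 64 alternatives checked — unique.

turn(left), back(1), back(1)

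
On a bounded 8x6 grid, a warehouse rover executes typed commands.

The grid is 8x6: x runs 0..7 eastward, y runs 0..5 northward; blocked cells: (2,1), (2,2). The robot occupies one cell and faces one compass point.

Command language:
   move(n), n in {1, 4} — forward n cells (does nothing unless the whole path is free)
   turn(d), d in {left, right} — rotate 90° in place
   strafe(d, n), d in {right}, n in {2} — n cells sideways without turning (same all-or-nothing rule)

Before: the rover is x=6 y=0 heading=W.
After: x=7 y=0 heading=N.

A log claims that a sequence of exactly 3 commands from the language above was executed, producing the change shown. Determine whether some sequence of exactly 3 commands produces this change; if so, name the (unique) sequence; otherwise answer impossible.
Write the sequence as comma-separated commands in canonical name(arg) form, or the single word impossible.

key: position moved to (7,0) AND the heading swung to N — translation plus rotation needed
from: x=6 y=0 heading=W
1. move(1) → x=5 y=0 heading=W
2. turn(right) → x=5 y=0 heading=N
3. strafe(right, 2) → x=7 y=0 heading=N
uniquely the one of 125 3-step routes that fits.

move(1), turn(right), strafe(right, 2)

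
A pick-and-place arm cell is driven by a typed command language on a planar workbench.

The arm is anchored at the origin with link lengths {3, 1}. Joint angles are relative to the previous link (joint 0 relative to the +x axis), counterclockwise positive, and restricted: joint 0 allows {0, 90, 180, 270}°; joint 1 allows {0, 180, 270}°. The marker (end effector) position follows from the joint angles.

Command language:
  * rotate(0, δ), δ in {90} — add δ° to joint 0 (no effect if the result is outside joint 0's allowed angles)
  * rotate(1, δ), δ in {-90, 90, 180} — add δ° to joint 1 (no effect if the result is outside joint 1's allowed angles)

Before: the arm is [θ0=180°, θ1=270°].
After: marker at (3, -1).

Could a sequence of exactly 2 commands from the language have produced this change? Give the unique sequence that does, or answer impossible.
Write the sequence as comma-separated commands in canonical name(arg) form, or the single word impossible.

t0: [θ0=180°, θ1=270°]
step 1 (rotate(0, 90)): [θ0=270°, θ1=270°]
step 2 (rotate(0, 90)): [θ0=0°, θ1=270°]
no rival 2-sequence matches.

rotate(0, 90), rotate(0, 90)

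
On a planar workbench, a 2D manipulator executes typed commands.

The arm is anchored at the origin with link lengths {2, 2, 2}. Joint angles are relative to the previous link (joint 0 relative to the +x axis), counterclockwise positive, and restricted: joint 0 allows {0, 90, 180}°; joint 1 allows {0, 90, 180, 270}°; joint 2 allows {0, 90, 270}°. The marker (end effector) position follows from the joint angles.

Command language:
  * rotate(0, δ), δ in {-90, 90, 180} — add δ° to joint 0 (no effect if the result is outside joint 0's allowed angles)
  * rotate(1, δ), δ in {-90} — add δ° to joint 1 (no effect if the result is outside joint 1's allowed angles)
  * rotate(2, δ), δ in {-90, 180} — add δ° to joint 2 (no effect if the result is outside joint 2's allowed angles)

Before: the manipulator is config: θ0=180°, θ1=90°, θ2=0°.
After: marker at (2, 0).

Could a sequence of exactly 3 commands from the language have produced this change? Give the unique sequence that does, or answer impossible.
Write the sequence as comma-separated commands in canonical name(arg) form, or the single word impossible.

rotate(1, -90), rotate(1, -90), rotate(1, -90)

start: config: θ0=180°, θ1=90°, θ2=0°
step 1 (rotate(1, -90)): config: θ0=180°, θ1=0°, θ2=0°
step 2 (rotate(1, -90)): config: θ0=180°, θ1=270°, θ2=0°
step 3 (rotate(1, -90)): config: θ0=180°, θ1=180°, θ2=0°
no rival 3-sequence matches.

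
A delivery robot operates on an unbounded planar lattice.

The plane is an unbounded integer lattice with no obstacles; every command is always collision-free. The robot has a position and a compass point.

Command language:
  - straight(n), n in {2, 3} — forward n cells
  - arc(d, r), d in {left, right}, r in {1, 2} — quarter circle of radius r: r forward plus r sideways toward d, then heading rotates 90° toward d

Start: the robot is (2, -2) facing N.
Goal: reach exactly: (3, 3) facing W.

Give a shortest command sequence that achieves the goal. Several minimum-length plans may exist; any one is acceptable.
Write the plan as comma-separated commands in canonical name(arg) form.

arc(right, 1), arc(left, 2), arc(left, 2)

start: (2, -2) facing N
[1] after arc(right, 1): (3, -1) facing E
[2] after arc(left, 2): (5, 1) facing N
[3] after arc(left, 2): (3, 3) facing W
nothing shorter than 3 reaches the goal.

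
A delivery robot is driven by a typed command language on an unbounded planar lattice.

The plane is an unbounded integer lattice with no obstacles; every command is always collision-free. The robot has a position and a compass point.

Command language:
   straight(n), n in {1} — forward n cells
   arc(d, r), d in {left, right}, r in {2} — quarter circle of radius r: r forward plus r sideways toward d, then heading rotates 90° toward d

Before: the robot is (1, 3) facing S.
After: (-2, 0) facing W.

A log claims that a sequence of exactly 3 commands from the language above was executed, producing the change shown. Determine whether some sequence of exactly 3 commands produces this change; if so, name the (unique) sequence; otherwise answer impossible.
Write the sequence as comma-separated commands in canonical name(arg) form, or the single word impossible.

key: cell and facing (now W) both changed — the 3 commands mix motion and turning
initial: (1, 3) facing S
1. straight(1) → (1, 2) facing S
2. arc(right, 2) → (-1, 0) facing W
3. straight(1) → (-2, 0) facing W
no other 3-command option fits: unique.

straight(1), arc(right, 2), straight(1)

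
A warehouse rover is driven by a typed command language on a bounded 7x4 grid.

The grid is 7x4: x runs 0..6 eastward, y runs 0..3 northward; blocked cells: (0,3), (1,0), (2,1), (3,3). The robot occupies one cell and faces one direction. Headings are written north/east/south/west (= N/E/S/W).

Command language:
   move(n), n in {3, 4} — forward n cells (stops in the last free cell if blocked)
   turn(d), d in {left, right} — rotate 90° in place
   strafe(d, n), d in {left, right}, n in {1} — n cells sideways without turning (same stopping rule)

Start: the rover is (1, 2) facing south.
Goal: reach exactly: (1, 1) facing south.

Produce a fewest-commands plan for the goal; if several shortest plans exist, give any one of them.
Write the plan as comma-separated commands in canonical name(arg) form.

begin: (1, 2) facing south
t=1 move(3) ⇒ (1, 1) facing south
shorter routes all fall short; 1 is best.

move(3)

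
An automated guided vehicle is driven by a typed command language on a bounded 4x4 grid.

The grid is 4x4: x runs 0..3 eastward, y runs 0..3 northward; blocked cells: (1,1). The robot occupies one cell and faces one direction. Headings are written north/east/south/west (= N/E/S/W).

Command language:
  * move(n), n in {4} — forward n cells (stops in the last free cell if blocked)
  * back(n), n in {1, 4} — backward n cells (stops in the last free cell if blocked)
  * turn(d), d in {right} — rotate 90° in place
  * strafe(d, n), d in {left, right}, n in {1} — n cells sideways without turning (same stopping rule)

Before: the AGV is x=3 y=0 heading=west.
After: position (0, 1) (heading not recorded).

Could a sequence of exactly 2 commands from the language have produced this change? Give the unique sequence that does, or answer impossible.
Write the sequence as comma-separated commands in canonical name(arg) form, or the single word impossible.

key: running strafe(right, 1) before move(4) would end elsewhere — order is forced
begin: x=3 y=0 heading=west
step 1 (move(4)): x=0 y=0 heading=west
step 2 (strafe(right, 1)): x=0 y=1 heading=west
no rival 2-sequence matches.

move(4), strafe(right, 1)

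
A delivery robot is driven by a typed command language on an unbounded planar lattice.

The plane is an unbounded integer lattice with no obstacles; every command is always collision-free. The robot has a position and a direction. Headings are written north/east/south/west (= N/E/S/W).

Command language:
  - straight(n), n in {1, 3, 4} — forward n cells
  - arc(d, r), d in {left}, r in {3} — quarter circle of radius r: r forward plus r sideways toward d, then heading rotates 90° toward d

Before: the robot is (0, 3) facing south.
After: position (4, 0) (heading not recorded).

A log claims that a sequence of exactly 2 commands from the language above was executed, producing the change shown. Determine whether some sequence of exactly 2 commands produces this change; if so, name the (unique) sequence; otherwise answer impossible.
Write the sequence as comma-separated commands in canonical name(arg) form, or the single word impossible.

key: running straight(1) before arc(left, 3) would end elsewhere — order is forced
from: (0, 3) facing south
[1] after arc(left, 3): (3, 0) facing east
[2] after straight(1): (4, 0) facing east
all 16 alternatives checked — unique.

arc(left, 3), straight(1)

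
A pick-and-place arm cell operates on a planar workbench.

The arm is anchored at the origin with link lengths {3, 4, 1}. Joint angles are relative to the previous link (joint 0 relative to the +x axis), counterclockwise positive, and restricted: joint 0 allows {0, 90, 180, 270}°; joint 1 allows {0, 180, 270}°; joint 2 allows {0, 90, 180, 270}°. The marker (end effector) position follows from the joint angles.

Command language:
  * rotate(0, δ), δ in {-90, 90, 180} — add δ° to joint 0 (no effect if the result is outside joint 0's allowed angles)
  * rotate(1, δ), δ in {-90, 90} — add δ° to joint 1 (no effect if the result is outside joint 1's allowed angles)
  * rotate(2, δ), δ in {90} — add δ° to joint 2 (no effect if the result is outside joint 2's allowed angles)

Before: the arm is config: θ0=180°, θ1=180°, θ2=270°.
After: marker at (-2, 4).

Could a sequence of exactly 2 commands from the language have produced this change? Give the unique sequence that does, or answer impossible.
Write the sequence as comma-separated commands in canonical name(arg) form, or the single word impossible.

rotate(1, -90), rotate(1, 90)

key: order matters: swapping rotate(1, -90) and rotate(1, 90) lands elsewhere
begin: config: θ0=180°, θ1=180°, θ2=270°
1. rotate(1, -90) → config: θ0=180°, θ1=180°, θ2=270°
2. rotate(1, 90) → config: θ0=180°, θ1=270°, θ2=270°
uniquely the one of 36 2-step routes that fits.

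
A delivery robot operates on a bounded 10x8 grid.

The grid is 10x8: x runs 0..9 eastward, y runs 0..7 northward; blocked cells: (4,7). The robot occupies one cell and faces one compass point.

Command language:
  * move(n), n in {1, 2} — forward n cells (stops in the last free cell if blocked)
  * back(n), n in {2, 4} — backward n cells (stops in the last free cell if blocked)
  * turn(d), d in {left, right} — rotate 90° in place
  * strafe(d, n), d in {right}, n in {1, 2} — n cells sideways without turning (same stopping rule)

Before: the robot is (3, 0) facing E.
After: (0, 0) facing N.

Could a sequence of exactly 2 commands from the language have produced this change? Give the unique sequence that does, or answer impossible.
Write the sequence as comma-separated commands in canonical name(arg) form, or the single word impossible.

key: position moved to (0,0) AND the heading swung to N — translation plus rotation needed
initial: (3, 0) facing E
1. back(4) → (0, 0) facing E
2. turn(left) → (0, 0) facing N
no other 2-command option fits: unique.

back(4), turn(left)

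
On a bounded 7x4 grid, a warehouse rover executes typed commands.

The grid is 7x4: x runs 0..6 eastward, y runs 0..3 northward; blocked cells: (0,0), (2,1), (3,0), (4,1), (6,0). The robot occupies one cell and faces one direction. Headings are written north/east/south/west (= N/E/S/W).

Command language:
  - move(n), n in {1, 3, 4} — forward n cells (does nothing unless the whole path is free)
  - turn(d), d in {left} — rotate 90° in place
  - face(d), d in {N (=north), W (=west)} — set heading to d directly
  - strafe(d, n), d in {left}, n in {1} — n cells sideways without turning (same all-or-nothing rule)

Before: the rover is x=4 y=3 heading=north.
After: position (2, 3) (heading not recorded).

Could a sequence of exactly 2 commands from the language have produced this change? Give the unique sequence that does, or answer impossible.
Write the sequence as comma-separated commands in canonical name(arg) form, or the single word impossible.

strafe(left, 1), strafe(left, 1)

begin: x=4 y=3 heading=north
1. strafe(left, 1) → x=3 y=3 heading=north
2. strafe(left, 1) → x=2 y=3 heading=north
no other 2-command option fits: unique.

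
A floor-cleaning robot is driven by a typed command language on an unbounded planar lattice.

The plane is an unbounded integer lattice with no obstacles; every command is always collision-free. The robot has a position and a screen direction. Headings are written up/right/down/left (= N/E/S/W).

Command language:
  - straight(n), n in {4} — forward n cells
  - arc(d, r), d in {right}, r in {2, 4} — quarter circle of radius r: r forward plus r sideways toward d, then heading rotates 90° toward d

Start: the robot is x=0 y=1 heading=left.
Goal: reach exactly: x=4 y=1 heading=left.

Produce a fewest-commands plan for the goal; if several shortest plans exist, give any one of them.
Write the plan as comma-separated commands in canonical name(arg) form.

t0: x=0 y=1 heading=left
step 1 (arc(right, 2)): x=-2 y=3 heading=up
step 2 (arc(right, 4)): x=2 y=7 heading=right
step 3 (arc(right, 4)): x=6 y=3 heading=down
step 4 (arc(right, 2)): x=4 y=1 heading=left
minimal: 4 command(s), checked below 4.

arc(right, 2), arc(right, 4), arc(right, 4), arc(right, 2)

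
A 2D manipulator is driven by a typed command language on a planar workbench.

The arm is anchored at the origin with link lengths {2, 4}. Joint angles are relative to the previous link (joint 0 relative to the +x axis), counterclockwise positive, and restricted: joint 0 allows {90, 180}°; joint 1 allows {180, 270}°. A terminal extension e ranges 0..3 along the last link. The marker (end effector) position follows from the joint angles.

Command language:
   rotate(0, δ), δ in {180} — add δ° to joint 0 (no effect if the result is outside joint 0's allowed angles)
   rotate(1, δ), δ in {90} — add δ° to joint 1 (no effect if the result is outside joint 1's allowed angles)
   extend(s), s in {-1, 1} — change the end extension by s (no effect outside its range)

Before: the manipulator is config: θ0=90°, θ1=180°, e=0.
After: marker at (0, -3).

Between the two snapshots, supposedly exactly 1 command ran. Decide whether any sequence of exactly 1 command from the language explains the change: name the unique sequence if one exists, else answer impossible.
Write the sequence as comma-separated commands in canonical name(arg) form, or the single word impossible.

extend(1)

initial: config: θ0=90°, θ1=180°, e=0
step 1 (extend(1)): config: θ0=90°, θ1=180°, e=1
no rival 1-sequence matches.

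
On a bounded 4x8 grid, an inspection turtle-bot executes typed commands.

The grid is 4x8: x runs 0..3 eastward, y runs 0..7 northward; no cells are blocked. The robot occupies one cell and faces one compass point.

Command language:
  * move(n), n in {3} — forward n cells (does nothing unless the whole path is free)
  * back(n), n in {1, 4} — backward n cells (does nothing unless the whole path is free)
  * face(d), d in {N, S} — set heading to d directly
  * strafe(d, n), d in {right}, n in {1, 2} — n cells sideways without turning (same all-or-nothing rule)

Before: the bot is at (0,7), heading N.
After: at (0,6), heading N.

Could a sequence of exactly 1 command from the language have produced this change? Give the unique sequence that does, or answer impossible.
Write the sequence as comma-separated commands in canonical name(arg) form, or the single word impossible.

back(1)

key: heading stays N — the single command does not turn
t0: at (0,7), heading N
[1] after back(1): at (0,6), heading N
uniquely the one of 7 1-step routes that fits.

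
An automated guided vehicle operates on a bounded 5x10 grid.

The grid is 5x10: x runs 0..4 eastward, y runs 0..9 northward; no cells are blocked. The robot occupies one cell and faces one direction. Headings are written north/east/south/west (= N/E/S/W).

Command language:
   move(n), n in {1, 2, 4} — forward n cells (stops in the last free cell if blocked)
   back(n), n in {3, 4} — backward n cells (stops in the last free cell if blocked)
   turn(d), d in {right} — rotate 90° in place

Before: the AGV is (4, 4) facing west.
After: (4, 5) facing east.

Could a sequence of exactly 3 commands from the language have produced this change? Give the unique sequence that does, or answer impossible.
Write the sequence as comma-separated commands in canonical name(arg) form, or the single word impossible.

turn(right), move(1), turn(right)

key: cell and facing (now E) both changed — the 3 commands mix motion and turning
begin: (4, 4) facing west
t=1 turn(right) ⇒ (4, 4) facing north
t=2 move(1) ⇒ (4, 5) facing north
t=3 turn(right) ⇒ (4, 5) facing east
no other 3-command option fits: unique.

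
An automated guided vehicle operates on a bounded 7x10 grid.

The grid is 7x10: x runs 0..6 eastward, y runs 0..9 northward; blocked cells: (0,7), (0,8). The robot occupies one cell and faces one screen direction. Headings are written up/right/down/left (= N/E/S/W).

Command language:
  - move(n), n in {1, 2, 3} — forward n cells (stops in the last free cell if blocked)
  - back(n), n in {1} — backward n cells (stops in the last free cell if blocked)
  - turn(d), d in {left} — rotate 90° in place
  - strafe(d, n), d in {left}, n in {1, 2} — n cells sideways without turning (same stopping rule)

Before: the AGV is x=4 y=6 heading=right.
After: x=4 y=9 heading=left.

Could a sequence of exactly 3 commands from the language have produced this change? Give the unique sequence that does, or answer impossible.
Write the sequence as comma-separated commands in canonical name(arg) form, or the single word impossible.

key: position moved to (4,9) AND the heading swung to W — translation plus rotation needed
from: x=4 y=6 heading=right
t=1 turn(left) ⇒ x=4 y=6 heading=up
t=2 move(3) ⇒ x=4 y=9 heading=up
t=3 turn(left) ⇒ x=4 y=9 heading=left
no other 3-command option fits: unique.

turn(left), move(3), turn(left)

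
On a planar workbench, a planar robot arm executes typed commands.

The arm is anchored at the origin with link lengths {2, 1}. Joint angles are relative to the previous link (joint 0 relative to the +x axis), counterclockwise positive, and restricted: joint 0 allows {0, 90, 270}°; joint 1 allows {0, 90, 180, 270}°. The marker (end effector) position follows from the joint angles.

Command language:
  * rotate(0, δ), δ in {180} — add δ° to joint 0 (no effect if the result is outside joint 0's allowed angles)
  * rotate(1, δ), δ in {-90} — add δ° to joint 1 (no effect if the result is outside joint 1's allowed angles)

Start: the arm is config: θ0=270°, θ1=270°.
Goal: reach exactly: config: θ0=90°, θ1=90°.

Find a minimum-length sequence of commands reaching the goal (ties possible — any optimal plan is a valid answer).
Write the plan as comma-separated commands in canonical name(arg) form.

rotate(0, 180), rotate(1, -90), rotate(1, -90)

begin: config: θ0=270°, θ1=270°
1. rotate(0, 180) → config: θ0=90°, θ1=270°
2. rotate(1, -90) → config: θ0=90°, θ1=180°
3. rotate(1, -90) → config: θ0=90°, θ1=90°
minimal: 3 command(s), checked below 3.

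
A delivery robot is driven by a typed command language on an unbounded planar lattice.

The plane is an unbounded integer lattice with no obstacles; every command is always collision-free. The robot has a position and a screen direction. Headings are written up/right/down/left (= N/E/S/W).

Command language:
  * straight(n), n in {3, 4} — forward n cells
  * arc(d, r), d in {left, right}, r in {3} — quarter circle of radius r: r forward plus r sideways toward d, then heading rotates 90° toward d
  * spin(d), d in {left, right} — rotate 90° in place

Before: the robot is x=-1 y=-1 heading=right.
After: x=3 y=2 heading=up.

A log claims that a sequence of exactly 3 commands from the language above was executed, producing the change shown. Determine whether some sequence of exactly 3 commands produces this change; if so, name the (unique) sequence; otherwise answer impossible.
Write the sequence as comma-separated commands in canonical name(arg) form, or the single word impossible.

key: order matters: swapping straight(4) and straight(3) lands elsewhere
initial: x=-1 y=-1 heading=right
t=1 straight(4) ⇒ x=3 y=-1 heading=right
t=2 spin(left) ⇒ x=3 y=-1 heading=up
t=3 straight(3) ⇒ x=3 y=2 heading=up
all 216 alternatives checked — unique.

straight(4), spin(left), straight(3)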